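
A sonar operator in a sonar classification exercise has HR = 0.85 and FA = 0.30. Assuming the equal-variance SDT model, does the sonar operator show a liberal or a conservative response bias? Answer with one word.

liberal

z(H) = 1.036, z(FA) = -0.524
c = −½·(z(H) + z(FA)) = -0.256
c < 0 → liberal criterion (biased toward responding “yes”).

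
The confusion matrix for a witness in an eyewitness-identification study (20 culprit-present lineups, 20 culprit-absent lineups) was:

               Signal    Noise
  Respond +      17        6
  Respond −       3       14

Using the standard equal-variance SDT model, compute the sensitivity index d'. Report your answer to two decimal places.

d' = 1.56

H = 17/20 = 0.8500
FA = 6/20 = 0.3000
Φ⁻¹(H) = 1.036
Φ⁻¹(FA) = -0.524
d' = z(H) − z(FA) = 1.036 − (-0.524) = 1.560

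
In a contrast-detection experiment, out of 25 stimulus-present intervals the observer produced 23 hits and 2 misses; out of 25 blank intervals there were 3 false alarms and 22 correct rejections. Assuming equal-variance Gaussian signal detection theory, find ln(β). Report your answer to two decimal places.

H = 23/25 = 0.9200
FA = 3/25 = 0.1200
z(H) = 1.405
z(FA) = -1.175
ln β = −½·[z(H)² − z(FA)²] = −0.5 × (1.974 − 1.381) = -0.2965

ln β = -0.30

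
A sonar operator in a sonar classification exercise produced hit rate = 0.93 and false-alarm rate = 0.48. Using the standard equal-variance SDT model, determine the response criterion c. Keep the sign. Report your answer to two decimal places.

Φ⁻¹(0.93) = 1.4758, Φ⁻¹(0.48) = -0.0502
c = −½·[z(H) + z(FA)] = −0.5 × (1.4758 + (-0.0502)) = -0.7128

c = -0.71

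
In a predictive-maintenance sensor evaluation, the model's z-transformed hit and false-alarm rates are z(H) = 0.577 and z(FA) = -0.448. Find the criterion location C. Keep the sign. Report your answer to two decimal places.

c = −½·[z(H) + z(FA)] = −½·(0.577 + (-0.448)) = -0.0645

C = -0.06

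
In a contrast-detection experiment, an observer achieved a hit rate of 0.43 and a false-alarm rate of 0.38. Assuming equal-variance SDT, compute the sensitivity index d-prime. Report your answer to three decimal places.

z(H) = z(0.43) = -0.1764
z(FA) = z(0.38) = -0.3055
d' = z(H) − z(FA) = -0.1764 − (-0.3055) = 0.1291

d-prime = 0.129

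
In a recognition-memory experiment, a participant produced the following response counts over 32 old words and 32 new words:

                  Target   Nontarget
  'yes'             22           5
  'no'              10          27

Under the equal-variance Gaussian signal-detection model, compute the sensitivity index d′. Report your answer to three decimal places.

H = 22/32 = 0.6875
FA = 5/32 = 0.1562
z(H) = z(0.6875) = 0.4888
z(FA) = z(0.1562) = -1.0102
d' = z(H) − z(FA) = 0.4888 − (-1.0102) = 1.4990

d′ = 1.499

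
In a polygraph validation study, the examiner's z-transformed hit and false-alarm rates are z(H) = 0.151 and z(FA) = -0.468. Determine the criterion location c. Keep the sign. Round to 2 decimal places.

c = 0.16

c = −½·[z(H) + z(FA)] = −½·(0.151 + (-0.468)) = 0.1585
c > 0: the examiner has a conservative response bias.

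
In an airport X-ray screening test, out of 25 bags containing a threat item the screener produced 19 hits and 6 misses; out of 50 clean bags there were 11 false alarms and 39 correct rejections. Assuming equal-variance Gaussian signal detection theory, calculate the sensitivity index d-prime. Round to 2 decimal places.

d-prime = 1.48

H = 19/25 = 0.7600
FA = 11/50 = 0.2200
Φ⁻¹(0.7600) = 0.7063, Φ⁻¹(0.2200) = -0.7722
d' = z(H) − z(FA) = 0.7063 − (-0.7722) = 1.4785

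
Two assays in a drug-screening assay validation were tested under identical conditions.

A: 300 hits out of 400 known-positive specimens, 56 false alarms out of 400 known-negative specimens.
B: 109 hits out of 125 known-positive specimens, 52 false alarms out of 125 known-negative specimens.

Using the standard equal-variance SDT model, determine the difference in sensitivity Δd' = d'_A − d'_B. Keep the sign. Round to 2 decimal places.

Δd' = 0.41

A: z(0.7500) = 0.674, z(0.1400) = -1.080, d' = 1.754
B: z(0.8720) = 1.136, z(0.4160) = -0.212, d' = 1.348
Δd' = d'_A − d'_B = 1.754 − 1.348 = 0.406
A has the higher sensitivity.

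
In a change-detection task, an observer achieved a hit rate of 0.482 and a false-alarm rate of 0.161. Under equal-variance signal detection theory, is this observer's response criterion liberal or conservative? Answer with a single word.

conservative

z(H) = -0.045, z(FA) = -0.990
c = −½·(z(H) + z(FA)) = 0.5175
c > 0 → conservative criterion (biased toward responding “no”).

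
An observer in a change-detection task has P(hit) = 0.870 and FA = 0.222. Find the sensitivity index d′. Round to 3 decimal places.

Φ⁻¹(0.870) = 1.1264, Φ⁻¹(0.222) = -0.7655
d' = z(H) − z(FA) = 1.1264 − (-0.7655) = 1.8919

d′ = 1.892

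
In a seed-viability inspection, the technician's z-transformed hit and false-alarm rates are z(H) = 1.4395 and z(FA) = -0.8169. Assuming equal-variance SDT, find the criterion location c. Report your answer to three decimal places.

c = -0.311

c = −½·[z(H) + z(FA)] = −½·(1.4395 + (-0.8169)) = -0.3113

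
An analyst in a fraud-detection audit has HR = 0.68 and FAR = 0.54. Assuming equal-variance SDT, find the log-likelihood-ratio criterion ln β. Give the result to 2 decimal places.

z(H) = z(0.68) = 0.468
z(FA) = z(0.54) = 0.100
ln β = −½·[z(H)² − z(FA)²] = −0.5 × (0.219 − 0.010) = -0.1045

ln β = -0.10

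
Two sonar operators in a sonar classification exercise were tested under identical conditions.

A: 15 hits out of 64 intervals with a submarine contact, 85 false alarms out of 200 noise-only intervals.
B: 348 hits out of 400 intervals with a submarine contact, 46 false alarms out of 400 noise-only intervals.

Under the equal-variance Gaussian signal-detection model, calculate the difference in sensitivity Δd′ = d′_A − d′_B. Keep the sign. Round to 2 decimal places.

Δd′ = -2.86

A: z(0.2344) = -0.724, z(0.4250) = -0.189, d' = -0.535
B: z(0.8700) = 1.126, z(0.1150) = -1.200, d' = 2.326
Δd' = d'_A − d'_B = -0.535 − 2.326 = -2.861
B has the higher sensitivity.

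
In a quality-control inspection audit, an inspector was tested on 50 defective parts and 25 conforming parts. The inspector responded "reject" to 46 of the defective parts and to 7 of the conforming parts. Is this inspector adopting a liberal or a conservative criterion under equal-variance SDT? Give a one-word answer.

z(H) = 1.405, z(FA) = -0.583
c = −½·(z(H) + z(FA)) = -0.411
c < 0 → liberal criterion (biased toward responding “yes”).

liberal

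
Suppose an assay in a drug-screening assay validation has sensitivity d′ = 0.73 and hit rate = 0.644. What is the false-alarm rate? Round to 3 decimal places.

z(hit rate) = z(0.644) = 0.3692
z(FA) = z(H) − d' = 0.3692 − 0.73 = -0.3608
false-alarm rate = Φ(-0.3608) = 0.3591

false-alarm rate = 0.359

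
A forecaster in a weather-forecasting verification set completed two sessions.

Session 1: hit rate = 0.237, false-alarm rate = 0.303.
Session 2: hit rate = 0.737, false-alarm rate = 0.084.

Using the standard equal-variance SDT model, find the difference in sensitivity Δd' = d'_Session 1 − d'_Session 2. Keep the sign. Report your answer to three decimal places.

Δd' = -2.213

Session 1: z(0.237) = -0.7160, z(0.303) = -0.5158, d' = -0.2002
Session 2: z(0.737) = 0.6341, z(0.084) = -1.3787, d' = 2.0128
Δd' = d'_Session 1 − d'_Session 2 = -0.2002 − 2.0128 = -2.2130
Session 2 has the higher sensitivity.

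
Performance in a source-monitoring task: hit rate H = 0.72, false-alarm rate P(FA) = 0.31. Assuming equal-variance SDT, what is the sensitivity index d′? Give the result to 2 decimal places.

z(0.72) = 0.583, z(0.31) = -0.496
d' = z(H) − z(FA) = 0.583 − (-0.496) = 1.079

d′ = 1.08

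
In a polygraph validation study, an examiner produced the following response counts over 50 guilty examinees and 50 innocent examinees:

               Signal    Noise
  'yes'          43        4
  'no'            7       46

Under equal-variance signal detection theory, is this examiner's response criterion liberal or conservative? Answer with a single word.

z(H) = 1.080, z(FA) = -1.405
c = −½·(z(H) + z(FA)) = 0.1625
c > 0 → conservative criterion (biased toward responding “no”).

conservative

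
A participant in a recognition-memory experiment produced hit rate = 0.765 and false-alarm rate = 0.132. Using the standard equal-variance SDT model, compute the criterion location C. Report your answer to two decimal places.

z(H) = z(0.765) = 0.722
z(FA) = z(0.132) = -1.117
c = −½·[z(H) + z(FA)] = −0.5 × (0.722 + (-1.117)) = 0.1975

C = 0.20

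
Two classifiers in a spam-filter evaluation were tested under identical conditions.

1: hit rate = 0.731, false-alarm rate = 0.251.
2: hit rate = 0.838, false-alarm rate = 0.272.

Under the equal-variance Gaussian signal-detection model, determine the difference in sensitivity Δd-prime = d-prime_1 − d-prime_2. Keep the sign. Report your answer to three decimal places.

Δd-prime = -0.306

1: z(0.731) = 0.6158, z(0.251) = -0.6713, d' = 1.2871
2: z(0.838) = 0.9863, z(0.272) = -0.6068, d' = 1.5931
Δd' = d'_1 − d'_2 = 1.2871 − 1.5931 = -0.3060
2 has the higher sensitivity.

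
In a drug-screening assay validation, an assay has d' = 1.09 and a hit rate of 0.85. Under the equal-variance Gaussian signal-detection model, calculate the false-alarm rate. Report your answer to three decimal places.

z(hit rate) = z(0.85) = 1.0364
z(FA) = z(H) − d' = 1.0364 − 1.09 = -0.0536
false-alarm rate = Φ(-0.0536) = 0.4786

false-alarm rate = 0.479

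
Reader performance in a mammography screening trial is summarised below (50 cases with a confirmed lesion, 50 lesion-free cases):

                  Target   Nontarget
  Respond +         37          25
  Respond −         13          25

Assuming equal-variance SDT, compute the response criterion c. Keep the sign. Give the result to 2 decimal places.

c = -0.32

H = 37/50 = 0.7400
FA = 25/50 = 0.5000
z(H) = 0.643
z(FA) = 0.000
c = −½·[z(H) + z(FA)] = −0.5 × (0.643 + 0.000) = -0.3215
c < 0: the reader has a liberal response bias.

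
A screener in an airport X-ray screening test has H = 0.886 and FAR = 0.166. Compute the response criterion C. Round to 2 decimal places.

Φ⁻¹(H) = Φ⁻¹(0.886) = 1.206
Φ⁻¹(FA) = Φ⁻¹(0.166) = -0.970
c = −½·[z(H) + z(FA)] = −0.5 × (1.206 + (-0.970)) = -0.118
c < 0: the screener has a liberal response bias.

C = -0.12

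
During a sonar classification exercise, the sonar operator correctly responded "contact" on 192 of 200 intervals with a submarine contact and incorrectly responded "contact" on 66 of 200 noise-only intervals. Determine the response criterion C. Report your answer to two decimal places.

C = -0.66

H = 192/200 = 0.9600
FA = 66/200 = 0.3300
Φ⁻¹(H) = 1.7507
Φ⁻¹(FA) = -0.4399
c = −½·[z(H) + z(FA)] = −0.5 × (1.7507 + (-0.4399)) = -0.6554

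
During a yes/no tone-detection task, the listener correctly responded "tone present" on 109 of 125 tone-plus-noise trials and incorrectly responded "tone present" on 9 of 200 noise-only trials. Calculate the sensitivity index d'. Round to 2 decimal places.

H = 109/125 = 0.8720
FA = 9/200 = 0.0450
z(H) = 1.1359
z(FA) = -1.6954
d' = z(H) − z(FA) = 1.1359 − (-1.6954) = 2.8313

d' = 2.83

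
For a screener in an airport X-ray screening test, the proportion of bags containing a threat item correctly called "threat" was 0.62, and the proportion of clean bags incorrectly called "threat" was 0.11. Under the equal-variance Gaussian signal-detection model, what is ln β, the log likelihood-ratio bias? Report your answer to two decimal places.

Φ⁻¹(H) = Φ⁻¹(0.62) = 0.305
Φ⁻¹(FA) = Φ⁻¹(0.11) = -1.227
ln β = −½·[z(H)² − z(FA)²] = −0.5 × (0.093 − 1.506) = 0.7065

ln β = 0.71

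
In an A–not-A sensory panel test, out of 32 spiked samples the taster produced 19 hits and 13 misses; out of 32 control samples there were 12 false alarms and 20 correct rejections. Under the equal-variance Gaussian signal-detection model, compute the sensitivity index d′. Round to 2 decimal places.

d′ = 0.56

H = 19/32 = 0.5938
FA = 12/32 = 0.3750
z(H) = z(0.5938) = 0.2373
z(FA) = z(0.3750) = -0.3186
d' = z(H) − z(FA) = 0.2373 − (-0.3186) = 0.5559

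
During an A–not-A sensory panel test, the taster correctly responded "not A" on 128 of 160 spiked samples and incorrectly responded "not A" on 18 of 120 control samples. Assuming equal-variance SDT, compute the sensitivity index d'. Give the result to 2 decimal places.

d' = 1.88

H = 128/160 = 0.8000
FA = 18/120 = 0.1500
z(H) = 0.8416
z(FA) = -1.0364
d' = z(H) − z(FA) = 0.8416 − (-1.0364) = 1.8780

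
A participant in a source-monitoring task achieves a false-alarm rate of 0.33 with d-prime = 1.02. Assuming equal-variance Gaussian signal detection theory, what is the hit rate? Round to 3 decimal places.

hit rate = 0.719

z(false-alarm rate) = z(0.33) = -0.4399
z(H) = z(FA) + d' = -0.4399 + 1.02 = 0.5801
hit rate = Φ(0.5801) = 0.7191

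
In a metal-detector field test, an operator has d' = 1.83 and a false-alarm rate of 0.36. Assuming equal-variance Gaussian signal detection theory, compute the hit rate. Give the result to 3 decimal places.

hit rate = 0.929

z(false-alarm rate) = z(0.36) = -0.3585
z(H) = z(FA) + d' = -0.3585 + 1.83 = 1.4715
hit rate = Φ(1.4715) = 0.9294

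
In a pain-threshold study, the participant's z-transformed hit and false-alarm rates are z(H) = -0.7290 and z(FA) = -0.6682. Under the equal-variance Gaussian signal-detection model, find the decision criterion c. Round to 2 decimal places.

c = −½·[z(H) + z(FA)] = −½·(-0.7290 + (-0.6682)) = 0.6986

c = 0.70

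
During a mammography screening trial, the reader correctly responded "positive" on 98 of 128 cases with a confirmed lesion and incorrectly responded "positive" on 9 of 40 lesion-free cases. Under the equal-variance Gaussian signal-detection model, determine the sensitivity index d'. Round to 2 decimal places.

H = 98/128 = 0.7656
FA = 9/40 = 0.2250
z(H) = z(0.7656) = 0.7244
z(FA) = z(0.2250) = -0.7554
d' = z(H) − z(FA) = 0.7244 − (-0.7554) = 1.4798

d' = 1.48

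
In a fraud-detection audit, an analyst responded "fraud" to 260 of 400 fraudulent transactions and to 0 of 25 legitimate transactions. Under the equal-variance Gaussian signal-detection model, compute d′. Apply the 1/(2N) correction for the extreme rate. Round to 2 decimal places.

The false-alarm rate is 0/25 = 0, so apply the 1/(2N) correction: FA → 1/(2·25) = 0.02000.
z(H) = z(0.65000) = 0.385
z(FA) = z(0.02000) = -2.054
d' = 0.385 − (-2.054) = 2.439

d′ = 2.44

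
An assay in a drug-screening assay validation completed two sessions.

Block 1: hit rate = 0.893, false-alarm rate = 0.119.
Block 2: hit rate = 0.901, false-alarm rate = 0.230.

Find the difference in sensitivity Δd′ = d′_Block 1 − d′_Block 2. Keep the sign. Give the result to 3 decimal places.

Δd′ = 0.397

Block 1: z(0.893) = 1.2426, z(0.119) = -1.1800, d' = 2.4226
Block 2: z(0.901) = 1.2873, z(0.230) = -0.7388, d' = 2.0261
Δd' = d'_Block 1 − d'_Block 2 = 2.4226 − 2.0261 = 0.3965
Block 1 has the higher sensitivity.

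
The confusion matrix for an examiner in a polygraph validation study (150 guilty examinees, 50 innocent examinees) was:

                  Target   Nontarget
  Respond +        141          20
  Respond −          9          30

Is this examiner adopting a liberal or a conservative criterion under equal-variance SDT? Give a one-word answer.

z(H) = 1.555, z(FA) = -0.253
c = −½·(z(H) + z(FA)) = -0.651
c < 0 → liberal criterion (biased toward responding “yes”).

liberal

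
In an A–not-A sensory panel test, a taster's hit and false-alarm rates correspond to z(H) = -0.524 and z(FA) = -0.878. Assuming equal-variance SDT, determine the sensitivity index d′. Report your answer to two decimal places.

d' = z(H) − z(FA) = -0.524 − (-0.878) = 0.354

d′ = 0.35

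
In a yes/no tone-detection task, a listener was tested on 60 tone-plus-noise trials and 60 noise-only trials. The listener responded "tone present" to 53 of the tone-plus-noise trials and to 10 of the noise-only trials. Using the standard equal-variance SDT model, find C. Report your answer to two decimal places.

H = 53/60 = 0.8833
FA = 10/60 = 0.1667
Φ⁻¹(0.8833) = 1.192, Φ⁻¹(0.1667) = -0.967
c = −½·[z(H) + z(FA)] = −0.5 × (1.192 + (-0.967)) = -0.1125
c < 0: the listener has a liberal response bias.

C = -0.11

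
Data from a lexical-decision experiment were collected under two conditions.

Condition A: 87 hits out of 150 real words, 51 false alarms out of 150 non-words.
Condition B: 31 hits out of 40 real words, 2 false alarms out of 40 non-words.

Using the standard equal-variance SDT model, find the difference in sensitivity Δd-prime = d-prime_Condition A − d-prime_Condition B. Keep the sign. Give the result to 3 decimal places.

Condition A: z(0.5800) = 0.2019, z(0.3400) = -0.4125, d' = 0.6144
Condition B: z(0.7750) = 0.7554, z(0.0500) = -1.6449, d' = 2.4003
Δd' = d'_Condition A − d'_Condition B = 0.6144 − 2.4003 = -1.7859
Condition B has the higher sensitivity.

Δd-prime = -1.786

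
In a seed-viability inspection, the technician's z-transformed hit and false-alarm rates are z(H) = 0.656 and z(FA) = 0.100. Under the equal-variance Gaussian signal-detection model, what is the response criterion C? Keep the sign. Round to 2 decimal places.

C = -0.38

c = −½·[z(H) + z(FA)] = −½·(0.656 + 0.100) = -0.378
c < 0: the technician has a liberal response bias.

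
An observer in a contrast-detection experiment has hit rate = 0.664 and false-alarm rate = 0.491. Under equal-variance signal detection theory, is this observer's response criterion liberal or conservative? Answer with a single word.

liberal

z(H) = 0.423, z(FA) = -0.023
c = −½·(z(H) + z(FA)) = -0.200
c < 0 → liberal criterion (biased toward responding “yes”).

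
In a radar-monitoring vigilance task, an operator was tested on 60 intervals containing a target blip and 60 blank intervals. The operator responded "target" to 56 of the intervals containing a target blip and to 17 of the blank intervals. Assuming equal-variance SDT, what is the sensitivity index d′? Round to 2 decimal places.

H = 56/60 = 0.9333
FA = 17/60 = 0.2833
z(H) = z(0.9333) = 1.5008
z(FA) = z(0.2833) = -0.5731
d' = z(H) − z(FA) = 1.5008 − (-0.5731) = 2.0739

d′ = 2.07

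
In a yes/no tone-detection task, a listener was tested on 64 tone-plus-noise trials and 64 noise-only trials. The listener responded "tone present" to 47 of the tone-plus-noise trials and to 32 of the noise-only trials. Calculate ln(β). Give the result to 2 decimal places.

ln β = -0.20

H = 47/64 = 0.7344
FA = 32/64 = 0.5000
z(H) = z(0.7344) = 0.626
z(FA) = z(0.5000) = 0.000
ln β = −½·[z(H)² − z(FA)²] = −0.5 × (0.392 − 0.000) = -0.196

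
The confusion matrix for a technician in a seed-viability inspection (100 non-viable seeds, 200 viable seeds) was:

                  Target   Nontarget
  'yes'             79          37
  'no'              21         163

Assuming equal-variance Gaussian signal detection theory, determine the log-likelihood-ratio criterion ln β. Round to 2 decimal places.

ln β = 0.08

H = 79/100 = 0.7900
FA = 37/200 = 0.1850
z(H) = 0.806
z(FA) = -0.896
ln β = −½·[z(H)² − z(FA)²] = −0.5 × (0.650 − 0.803) = 0.0765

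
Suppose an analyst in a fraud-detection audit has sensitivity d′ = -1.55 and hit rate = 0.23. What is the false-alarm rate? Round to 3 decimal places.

z(hit rate) = z(0.23) = -0.7388
z(FA) = z(H) − d' = -0.7388 − (-1.55) = 0.8112
false-alarm rate = Φ(0.8112) = 0.7914

false-alarm rate = 0.791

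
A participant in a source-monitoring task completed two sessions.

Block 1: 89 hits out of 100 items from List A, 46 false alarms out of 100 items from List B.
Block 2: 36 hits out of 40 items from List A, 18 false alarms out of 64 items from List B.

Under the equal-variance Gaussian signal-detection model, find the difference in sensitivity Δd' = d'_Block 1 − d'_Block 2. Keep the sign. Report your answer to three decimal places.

Δd' = -0.534

Block 1: z(0.8900) = 1.2265, z(0.4600) = -0.1004, d' = 1.3269
Block 2: z(0.9000) = 1.2816, z(0.2812) = -0.5793, d' = 1.8609
Δd' = d'_Block 1 − d'_Block 2 = 1.3269 − 1.8609 = -0.5340
Block 2 has the higher sensitivity.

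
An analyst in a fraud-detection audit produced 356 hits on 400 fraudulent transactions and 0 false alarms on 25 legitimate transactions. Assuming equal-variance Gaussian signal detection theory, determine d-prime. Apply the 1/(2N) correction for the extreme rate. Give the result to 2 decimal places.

The false-alarm rate is 0/25 = 0, so apply the 1/(2N) correction: FA → 1/(2·25) = 0.02000.
z(H) = z(0.89000) = 1.227
z(FA) = z(0.02000) = -2.054
d' = 1.227 − (-2.054) = 3.281

d-prime = 3.28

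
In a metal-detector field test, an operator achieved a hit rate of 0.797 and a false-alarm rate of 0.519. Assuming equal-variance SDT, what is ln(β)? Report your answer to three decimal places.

ln β = -0.344

z(H) = 0.8310
z(FA) = 0.0476
ln β = −½·[z(H)² − z(FA)²] = −0.5 × (0.6906 − 0.0023) = -0.34415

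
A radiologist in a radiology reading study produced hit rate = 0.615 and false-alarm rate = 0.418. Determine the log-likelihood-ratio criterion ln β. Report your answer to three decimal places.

ln β = -0.021

Φ⁻¹(H) = Φ⁻¹(0.615) = 0.2924
Φ⁻¹(FA) = Φ⁻¹(0.418) = -0.2070
ln β = −½·[z(H)² − z(FA)²] = −0.5 × (0.0855 − 0.0428) = -0.02135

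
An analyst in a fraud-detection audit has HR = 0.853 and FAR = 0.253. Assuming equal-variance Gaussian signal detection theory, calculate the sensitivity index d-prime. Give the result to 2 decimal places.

Φ⁻¹(H) = Φ⁻¹(0.853) = 1.049
Φ⁻¹(FA) = Φ⁻¹(0.253) = -0.665
d' = z(H) − z(FA) = 1.049 − (-0.665) = 1.714

d-prime = 1.71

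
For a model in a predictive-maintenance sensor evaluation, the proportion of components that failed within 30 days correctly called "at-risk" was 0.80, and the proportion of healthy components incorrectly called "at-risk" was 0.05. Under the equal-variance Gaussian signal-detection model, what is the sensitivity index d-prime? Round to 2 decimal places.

d-prime = 2.49

Φ⁻¹(H) = 0.842
Φ⁻¹(FA) = -1.645
d' = z(H) − z(FA) = 0.842 − (-1.645) = 2.487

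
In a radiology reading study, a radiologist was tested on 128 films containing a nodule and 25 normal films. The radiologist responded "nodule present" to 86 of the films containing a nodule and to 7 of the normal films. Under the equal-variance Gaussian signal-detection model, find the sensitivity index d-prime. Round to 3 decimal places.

d-prime = 1.028

H = 86/128 = 0.6719
FA = 7/25 = 0.2800
z(H) = z(0.6719) = 0.4452
z(FA) = z(0.2800) = -0.5828
d' = z(H) − z(FA) = 0.4452 − (-0.5828) = 1.0280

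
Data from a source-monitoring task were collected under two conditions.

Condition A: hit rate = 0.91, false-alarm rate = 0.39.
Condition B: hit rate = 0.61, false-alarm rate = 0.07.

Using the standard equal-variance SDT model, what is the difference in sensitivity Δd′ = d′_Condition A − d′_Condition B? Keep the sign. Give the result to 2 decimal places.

Δd′ = -0.14

Condition A: z(0.91) = 1.341, z(0.39) = -0.279, d' = 1.620
Condition B: z(0.61) = 0.279, z(0.07) = -1.476, d' = 1.755
Δd' = d'_Condition A − d'_Condition B = 1.620 − 1.755 = -0.135
Condition B has the higher sensitivity.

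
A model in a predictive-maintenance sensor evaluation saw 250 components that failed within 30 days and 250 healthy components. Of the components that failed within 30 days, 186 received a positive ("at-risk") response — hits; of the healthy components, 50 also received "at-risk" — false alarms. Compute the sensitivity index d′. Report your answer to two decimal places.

d′ = 1.50

H = 186/250 = 0.7440
FA = 50/250 = 0.2000
z(0.7440) = 0.656, z(0.2000) = -0.842
d' = z(H) − z(FA) = 0.656 − (-0.842) = 1.498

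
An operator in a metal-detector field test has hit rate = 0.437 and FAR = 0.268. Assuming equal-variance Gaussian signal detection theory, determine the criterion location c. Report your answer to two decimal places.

z(H) = z(0.437) = -0.159
z(FA) = z(0.268) = -0.619
c = −½·[z(H) + z(FA)] = −0.5 × (-0.159 + (-0.619)) = 0.389
c > 0: the operator has a conservative response bias.

c = 0.39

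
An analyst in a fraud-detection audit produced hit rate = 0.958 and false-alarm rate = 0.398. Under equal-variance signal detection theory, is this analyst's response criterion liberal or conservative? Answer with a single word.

liberal

z(H) = 1.728, z(FA) = -0.259
c = −½·(z(H) + z(FA)) = -0.7345
c < 0 → liberal criterion (biased toward responding “yes”).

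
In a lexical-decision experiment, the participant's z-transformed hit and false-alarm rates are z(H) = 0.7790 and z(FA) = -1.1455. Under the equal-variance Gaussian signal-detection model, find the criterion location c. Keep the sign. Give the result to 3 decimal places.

c = −½·[z(H) + z(FA)] = −½·(0.7790 + (-1.1455)) = 0.18325
c > 0: the participant has a conservative response bias.

c = 0.183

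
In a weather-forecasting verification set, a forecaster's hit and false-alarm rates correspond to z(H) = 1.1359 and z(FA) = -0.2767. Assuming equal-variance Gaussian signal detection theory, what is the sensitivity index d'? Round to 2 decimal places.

d' = z(H) − z(FA) = 1.1359 − (-0.2767) = 1.4126

d' = 1.41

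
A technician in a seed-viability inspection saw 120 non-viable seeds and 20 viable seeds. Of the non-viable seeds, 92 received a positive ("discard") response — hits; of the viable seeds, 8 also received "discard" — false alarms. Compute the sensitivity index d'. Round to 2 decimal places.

H = 92/120 = 0.7667
FA = 8/20 = 0.4000
z(H) = z(0.7667) = 0.7280
z(FA) = z(0.4000) = -0.2533
d' = z(H) − z(FA) = 0.7280 − (-0.2533) = 0.9813

d' = 0.98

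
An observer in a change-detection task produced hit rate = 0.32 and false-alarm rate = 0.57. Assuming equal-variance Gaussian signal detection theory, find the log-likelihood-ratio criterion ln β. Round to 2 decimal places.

z(H) = -0.468
z(FA) = 0.176
ln β = −½·[z(H)² − z(FA)²] = −0.5 × (0.219 − 0.031) = -0.094

ln β = -0.09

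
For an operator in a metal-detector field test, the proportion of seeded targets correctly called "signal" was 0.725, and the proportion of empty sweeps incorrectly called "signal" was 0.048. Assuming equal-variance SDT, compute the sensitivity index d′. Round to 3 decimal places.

z(H) = z(0.725) = 0.5978
z(FA) = z(0.048) = -1.6646
d' = z(H) − z(FA) = 0.5978 − (-1.6646) = 2.2624

d′ = 2.262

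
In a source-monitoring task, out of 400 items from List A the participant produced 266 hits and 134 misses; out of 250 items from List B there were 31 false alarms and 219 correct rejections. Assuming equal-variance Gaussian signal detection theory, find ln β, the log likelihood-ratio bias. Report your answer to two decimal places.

H = 266/400 = 0.6650
FA = 31/250 = 0.1240
z(H) = 0.426
z(FA) = -1.155
ln β = −½·[z(H)² − z(FA)²] = −0.5 × (0.181 − 1.334) = 0.5765

ln β = 0.58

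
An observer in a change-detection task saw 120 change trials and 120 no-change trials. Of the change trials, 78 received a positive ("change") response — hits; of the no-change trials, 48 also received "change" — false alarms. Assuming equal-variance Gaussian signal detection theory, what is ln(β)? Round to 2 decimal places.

ln β = -0.04

H = 78/120 = 0.6500
FA = 48/120 = 0.4000
Φ⁻¹(H) = Φ⁻¹(0.6500) = 0.385
Φ⁻¹(FA) = Φ⁻¹(0.4000) = -0.253
ln β = −½·[z(H)² − z(FA)²] = −0.5 × (0.148 − 0.064) = -0.042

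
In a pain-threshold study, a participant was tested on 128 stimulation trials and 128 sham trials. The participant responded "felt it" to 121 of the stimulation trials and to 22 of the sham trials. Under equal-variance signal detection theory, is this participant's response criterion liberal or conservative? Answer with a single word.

liberal

z(H) = 1.601, z(FA) = -0.947
c = −½·(z(H) + z(FA)) = -0.327
c < 0 → liberal criterion (biased toward responding “yes”).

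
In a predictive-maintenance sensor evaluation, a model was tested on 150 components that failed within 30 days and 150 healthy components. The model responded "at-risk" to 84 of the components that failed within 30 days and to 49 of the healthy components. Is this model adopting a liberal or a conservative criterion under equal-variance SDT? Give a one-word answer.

conservative

z(H) = 0.151, z(FA) = -0.449
c = −½·(z(H) + z(FA)) = 0.149
c > 0 → conservative criterion (biased toward responding “no”).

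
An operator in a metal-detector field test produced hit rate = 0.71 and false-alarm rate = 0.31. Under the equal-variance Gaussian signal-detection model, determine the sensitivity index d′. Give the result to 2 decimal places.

z(0.71) = 0.5534, z(0.31) = -0.4959
d' = z(H) − z(FA) = 0.5534 − (-0.4959) = 1.0493

d′ = 1.05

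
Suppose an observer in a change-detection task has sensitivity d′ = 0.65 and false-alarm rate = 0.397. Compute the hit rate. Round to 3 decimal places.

z(false-alarm rate) = z(0.397) = -0.2611
z(H) = z(FA) + d' = -0.2611 + 0.65 = 0.3889
hit rate = Φ(0.3889) = 0.6513

hit rate = 0.651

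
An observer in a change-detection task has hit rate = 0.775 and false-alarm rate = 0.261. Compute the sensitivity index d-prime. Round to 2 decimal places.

d-prime = 1.40

Φ⁻¹(H) = Φ⁻¹(0.775) = 0.755
Φ⁻¹(FA) = Φ⁻¹(0.261) = -0.640
d' = z(H) − z(FA) = 0.755 − (-0.640) = 1.395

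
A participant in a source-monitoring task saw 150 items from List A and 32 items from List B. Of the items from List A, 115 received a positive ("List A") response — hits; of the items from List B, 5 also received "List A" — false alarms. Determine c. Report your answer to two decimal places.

H = 115/150 = 0.7667
FA = 5/32 = 0.1562
z(H) = z(0.7667) = 0.7280
z(FA) = z(0.1562) = -1.0102
c = −½·[z(H) + z(FA)] = −0.5 × (0.7280 + (-1.0102)) = 0.1411
c > 0: the participant has a conservative response bias.

c = 0.14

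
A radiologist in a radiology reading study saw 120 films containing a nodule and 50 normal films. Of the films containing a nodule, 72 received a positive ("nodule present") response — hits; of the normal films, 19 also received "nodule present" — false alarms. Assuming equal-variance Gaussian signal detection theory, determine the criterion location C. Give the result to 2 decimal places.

C = 0.03

H = 72/120 = 0.6000
FA = 19/50 = 0.3800
z(0.6000) = 0.2533, z(0.3800) = -0.3055
c = −½·[z(H) + z(FA)] = −0.5 × (0.2533 + (-0.3055)) = 0.0261
c > 0: the radiologist has a conservative response bias.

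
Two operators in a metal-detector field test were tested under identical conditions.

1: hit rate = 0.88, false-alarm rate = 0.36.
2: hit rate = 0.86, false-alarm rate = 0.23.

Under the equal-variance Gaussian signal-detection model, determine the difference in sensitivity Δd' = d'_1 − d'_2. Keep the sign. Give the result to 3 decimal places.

1: z(0.88) = 1.1750, z(0.36) = -0.3585, d' = 1.5335
2: z(0.86) = 1.0803, z(0.23) = -0.7388, d' = 1.8191
Δd' = d'_1 − d'_2 = 1.5335 − 1.8191 = -0.2856
2 has the higher sensitivity.

Δd' = -0.286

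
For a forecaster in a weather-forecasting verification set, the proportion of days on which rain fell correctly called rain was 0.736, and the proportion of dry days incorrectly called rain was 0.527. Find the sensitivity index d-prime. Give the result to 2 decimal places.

Φ⁻¹(H) = 0.631
Φ⁻¹(FA) = 0.068
d' = z(H) − z(FA) = 0.631 − 0.068 = 0.563

d-prime = 0.56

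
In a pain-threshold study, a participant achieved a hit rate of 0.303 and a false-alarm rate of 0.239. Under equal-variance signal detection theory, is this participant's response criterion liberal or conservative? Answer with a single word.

z(H) = -0.516, z(FA) = -0.710
c = −½·(z(H) + z(FA)) = 0.613
c > 0 → conservative criterion (biased toward responding “no”).

conservative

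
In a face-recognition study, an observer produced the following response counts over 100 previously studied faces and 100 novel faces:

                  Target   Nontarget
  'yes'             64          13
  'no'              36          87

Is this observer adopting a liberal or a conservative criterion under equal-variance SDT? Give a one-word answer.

z(H) = 0.358, z(FA) = -1.126
c = −½·(z(H) + z(FA)) = 0.384
c > 0 → conservative criterion (biased toward responding “no”).

conservative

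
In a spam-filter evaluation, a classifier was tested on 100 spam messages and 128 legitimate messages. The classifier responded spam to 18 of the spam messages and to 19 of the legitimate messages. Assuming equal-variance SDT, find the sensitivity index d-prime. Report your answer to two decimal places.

H = 18/100 = 0.1800
FA = 19/128 = 0.1484
z(H) = z(0.1800) = -0.9154
z(FA) = z(0.1484) = -1.0433
d' = z(H) − z(FA) = -0.9154 − (-1.0433) = 0.1279

d-prime = 0.13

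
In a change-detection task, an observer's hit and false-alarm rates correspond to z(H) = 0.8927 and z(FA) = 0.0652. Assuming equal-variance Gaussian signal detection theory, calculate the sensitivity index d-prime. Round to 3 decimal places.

d' = z(H) − z(FA) = 0.8927 − 0.0652 = 0.8275

d-prime = 0.828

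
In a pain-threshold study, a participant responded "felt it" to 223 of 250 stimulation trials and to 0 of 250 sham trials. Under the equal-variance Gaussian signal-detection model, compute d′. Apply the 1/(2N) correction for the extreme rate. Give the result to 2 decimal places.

The false-alarm rate is 0/250 = 0, so apply the 1/(2N) correction: FA → 1/(2·250) = 0.00200.
z(H) = z(0.89200) = 1.237
z(FA) = z(0.00200) = -2.878
d' = 1.237 − (-2.878) = 4.115

d′ = 4.12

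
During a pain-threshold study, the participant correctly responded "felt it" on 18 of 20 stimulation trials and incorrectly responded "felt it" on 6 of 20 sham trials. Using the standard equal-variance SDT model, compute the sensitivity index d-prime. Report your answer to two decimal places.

d-prime = 1.81

H = 18/20 = 0.9000
FA = 6/20 = 0.3000
Φ⁻¹(H) = Φ⁻¹(0.9000) = 1.282
Φ⁻¹(FA) = Φ⁻¹(0.3000) = -0.524
d' = z(H) − z(FA) = 1.282 − (-0.524) = 1.806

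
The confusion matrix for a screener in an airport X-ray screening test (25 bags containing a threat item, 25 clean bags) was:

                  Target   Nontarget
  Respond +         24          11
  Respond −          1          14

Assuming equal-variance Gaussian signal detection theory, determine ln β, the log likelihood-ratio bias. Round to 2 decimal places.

ln β = -1.52

H = 24/25 = 0.9600
FA = 11/25 = 0.4400
z(0.9600) = 1.751, z(0.4400) = -0.151
ln β = −½·[z(H)² − z(FA)²] = −0.5 × (3.066 − 0.023) = -1.5215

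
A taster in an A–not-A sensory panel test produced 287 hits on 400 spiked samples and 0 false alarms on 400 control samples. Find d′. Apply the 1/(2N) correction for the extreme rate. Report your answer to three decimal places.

The false-alarm rate is 0/400 = 0, so apply the 1/(2N) correction: FA → 1/(2·400) = 0.00125.
z(H) = z(0.71750) = 0.5754
z(FA) = z(0.00125) = -3.0233
d' = 0.5754 − (-3.0233) = 3.5987

d′ = 3.599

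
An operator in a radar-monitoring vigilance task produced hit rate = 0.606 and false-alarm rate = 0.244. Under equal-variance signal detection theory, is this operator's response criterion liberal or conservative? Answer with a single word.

z(H) = 0.269, z(FA) = -0.693
c = −½·(z(H) + z(FA)) = 0.212
c > 0 → conservative criterion (biased toward responding “no”).

conservative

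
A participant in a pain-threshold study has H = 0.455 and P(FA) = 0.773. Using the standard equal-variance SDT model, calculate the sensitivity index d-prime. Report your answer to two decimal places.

z(H) = -0.113
z(FA) = 0.749
d' = z(H) − z(FA) = -0.113 − 0.749 = -0.862

d-prime = -0.86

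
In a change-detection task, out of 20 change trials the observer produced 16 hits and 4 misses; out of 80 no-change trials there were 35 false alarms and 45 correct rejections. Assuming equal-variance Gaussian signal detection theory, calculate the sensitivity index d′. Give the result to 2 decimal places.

d′ = 1.00

H = 16/20 = 0.8000
FA = 35/80 = 0.4375
z(H) = 0.842
z(FA) = -0.157
d' = z(H) − z(FA) = 0.842 − (-0.157) = 0.999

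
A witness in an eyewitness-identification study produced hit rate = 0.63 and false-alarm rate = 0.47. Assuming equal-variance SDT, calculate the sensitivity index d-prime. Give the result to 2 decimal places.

d-prime = 0.41

z(H) = z(0.63) = 0.332
z(FA) = z(0.47) = -0.075
d' = z(H) − z(FA) = 0.332 − (-0.075) = 0.407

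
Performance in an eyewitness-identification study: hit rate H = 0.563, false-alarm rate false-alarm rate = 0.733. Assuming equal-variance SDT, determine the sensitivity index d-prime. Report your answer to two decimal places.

z(H) = z(0.563) = 0.159
z(FA) = z(0.733) = 0.622
d' = z(H) − z(FA) = 0.159 − 0.622 = -0.463

d-prime = -0.46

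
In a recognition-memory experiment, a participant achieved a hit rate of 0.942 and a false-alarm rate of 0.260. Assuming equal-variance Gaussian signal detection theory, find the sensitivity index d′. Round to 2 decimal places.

d′ = 2.22

z(H) = z(0.942) = 1.572
z(FA) = z(0.260) = -0.643
d' = z(H) − z(FA) = 1.572 − (-0.643) = 2.215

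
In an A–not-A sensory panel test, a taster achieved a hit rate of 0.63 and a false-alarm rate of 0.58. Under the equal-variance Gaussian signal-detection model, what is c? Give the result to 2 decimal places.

c = -0.27

z(H) = 0.332
z(FA) = 0.202
c = −½·[z(H) + z(FA)] = −0.5 × (0.332 + 0.202) = -0.267
c < 0: the taster has a liberal response bias.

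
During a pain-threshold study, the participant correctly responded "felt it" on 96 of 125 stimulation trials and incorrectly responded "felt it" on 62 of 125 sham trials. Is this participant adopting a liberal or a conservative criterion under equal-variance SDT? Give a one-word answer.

liberal

z(H) = 0.732, z(FA) = -0.010
c = −½·(z(H) + z(FA)) = -0.361
c < 0 → liberal criterion (biased toward responding “yes”).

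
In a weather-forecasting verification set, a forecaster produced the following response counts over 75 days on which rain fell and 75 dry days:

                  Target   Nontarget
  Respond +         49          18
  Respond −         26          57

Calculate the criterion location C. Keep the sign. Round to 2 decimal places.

C = 0.16

H = 49/75 = 0.6533
FA = 18/75 = 0.2400
z(H) = 0.3942
z(FA) = -0.7063
c = −½·[z(H) + z(FA)] = −0.5 × (0.3942 + (-0.7063)) = 0.15605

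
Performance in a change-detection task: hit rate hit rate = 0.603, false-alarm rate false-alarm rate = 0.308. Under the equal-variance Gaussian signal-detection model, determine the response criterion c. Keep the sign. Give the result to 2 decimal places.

c = 0.12

Φ⁻¹(H) = Φ⁻¹(0.603) = 0.2611
Φ⁻¹(FA) = Φ⁻¹(0.308) = -0.5015
c = −½·[z(H) + z(FA)] = −0.5 × (0.2611 + (-0.5015)) = 0.1202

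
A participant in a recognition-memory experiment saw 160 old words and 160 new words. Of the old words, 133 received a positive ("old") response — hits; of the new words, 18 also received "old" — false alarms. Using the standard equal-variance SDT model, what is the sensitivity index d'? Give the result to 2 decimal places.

d' = 2.17

H = 133/160 = 0.8313
FA = 18/160 = 0.1125
Φ⁻¹(0.8313) = 0.959, Φ⁻¹(0.1125) = -1.213
d' = z(H) − z(FA) = 0.959 − (-1.213) = 2.172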